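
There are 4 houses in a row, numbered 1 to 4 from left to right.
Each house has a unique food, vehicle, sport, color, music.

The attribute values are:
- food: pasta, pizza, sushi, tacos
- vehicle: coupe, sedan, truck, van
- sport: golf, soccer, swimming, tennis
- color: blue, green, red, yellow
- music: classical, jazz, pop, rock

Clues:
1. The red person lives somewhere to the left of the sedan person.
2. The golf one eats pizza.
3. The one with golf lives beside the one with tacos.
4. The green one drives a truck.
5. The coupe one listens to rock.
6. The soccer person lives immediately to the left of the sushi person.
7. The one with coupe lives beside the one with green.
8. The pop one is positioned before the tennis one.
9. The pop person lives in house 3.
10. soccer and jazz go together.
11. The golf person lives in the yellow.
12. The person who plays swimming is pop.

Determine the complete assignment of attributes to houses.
Solution:

House | Food | Vehicle | Sport | Color | Music
----------------------------------------------
  1   | pizza | coupe | golf | yellow | rock
  2   | tacos | truck | soccer | green | jazz
  3   | sushi | van | swimming | red | pop
  4   | pasta | sedan | tennis | blue | classical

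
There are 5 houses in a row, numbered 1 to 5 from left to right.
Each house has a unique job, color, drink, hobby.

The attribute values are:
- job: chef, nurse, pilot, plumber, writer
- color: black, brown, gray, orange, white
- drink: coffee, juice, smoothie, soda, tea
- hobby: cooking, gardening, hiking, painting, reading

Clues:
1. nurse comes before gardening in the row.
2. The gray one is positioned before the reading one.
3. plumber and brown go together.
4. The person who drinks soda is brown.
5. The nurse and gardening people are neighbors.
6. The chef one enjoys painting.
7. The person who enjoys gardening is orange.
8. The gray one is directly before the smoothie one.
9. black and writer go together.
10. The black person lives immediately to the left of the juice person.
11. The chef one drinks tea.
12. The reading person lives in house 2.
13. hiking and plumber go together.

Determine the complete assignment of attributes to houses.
Solution:

House | Job | Color | Drink | Hobby
-----------------------------------
  1   | chef | gray | tea | painting
  2   | writer | black | smoothie | reading
  3   | nurse | white | juice | cooking
  4   | pilot | orange | coffee | gardening
  5   | plumber | brown | soda | hiking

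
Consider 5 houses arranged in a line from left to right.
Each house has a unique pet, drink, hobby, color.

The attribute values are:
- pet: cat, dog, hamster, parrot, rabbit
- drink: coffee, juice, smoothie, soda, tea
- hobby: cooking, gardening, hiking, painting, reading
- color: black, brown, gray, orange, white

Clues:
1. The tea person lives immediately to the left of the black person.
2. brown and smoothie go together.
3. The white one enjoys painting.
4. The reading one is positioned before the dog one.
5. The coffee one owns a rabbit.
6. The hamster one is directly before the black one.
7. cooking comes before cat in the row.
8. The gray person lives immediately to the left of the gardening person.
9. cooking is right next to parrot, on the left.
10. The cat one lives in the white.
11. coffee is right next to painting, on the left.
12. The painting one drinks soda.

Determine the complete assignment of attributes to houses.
Solution:

House | Pet | Drink | Hobby | Color
-----------------------------------
  1   | hamster | tea | cooking | gray
  2   | parrot | juice | gardening | black
  3   | rabbit | coffee | reading | orange
  4   | cat | soda | painting | white
  5   | dog | smoothie | hiking | brown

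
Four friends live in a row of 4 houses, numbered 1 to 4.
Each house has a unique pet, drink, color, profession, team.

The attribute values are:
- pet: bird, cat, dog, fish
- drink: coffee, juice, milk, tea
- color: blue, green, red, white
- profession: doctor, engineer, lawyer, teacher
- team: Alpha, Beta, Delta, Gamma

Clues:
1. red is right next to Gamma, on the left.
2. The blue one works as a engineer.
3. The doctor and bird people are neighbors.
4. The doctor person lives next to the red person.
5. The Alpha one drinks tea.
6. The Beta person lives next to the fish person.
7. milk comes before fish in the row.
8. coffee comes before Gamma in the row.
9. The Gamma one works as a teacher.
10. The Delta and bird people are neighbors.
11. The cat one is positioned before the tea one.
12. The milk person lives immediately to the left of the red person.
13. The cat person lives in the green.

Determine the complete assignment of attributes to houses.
Solution:

House | Pet | Drink | Color | Profession | Team
-----------------------------------------------
  1   | cat | milk | green | doctor | Delta
  2   | bird | coffee | red | lawyer | Beta
  3   | fish | juice | white | teacher | Gamma
  4   | dog | tea | blue | engineer | Alpha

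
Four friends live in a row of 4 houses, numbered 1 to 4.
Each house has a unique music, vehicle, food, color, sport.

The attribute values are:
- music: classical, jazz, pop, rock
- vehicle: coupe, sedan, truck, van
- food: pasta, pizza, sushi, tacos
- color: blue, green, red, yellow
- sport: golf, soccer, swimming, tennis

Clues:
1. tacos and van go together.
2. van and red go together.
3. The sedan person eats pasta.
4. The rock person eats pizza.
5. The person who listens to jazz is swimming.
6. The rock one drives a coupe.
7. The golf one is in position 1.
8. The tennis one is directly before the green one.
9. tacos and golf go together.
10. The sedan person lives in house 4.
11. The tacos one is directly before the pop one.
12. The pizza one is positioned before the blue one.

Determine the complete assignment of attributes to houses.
Solution:

House | Music | Vehicle | Food | Color | Sport
----------------------------------------------
  1   | classical | van | tacos | red | golf
  2   | pop | truck | sushi | yellow | tennis
  3   | rock | coupe | pizza | green | soccer
  4   | jazz | sedan | pasta | blue | swimming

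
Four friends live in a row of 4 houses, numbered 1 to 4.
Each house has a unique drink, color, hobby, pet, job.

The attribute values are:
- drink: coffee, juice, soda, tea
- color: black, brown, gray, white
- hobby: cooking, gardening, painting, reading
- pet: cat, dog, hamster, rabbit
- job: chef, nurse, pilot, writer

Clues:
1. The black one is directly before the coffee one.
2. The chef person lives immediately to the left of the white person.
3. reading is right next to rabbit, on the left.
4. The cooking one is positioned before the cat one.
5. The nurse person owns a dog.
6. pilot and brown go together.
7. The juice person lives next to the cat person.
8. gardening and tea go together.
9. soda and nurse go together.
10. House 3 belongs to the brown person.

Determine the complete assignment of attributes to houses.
Solution:

House | Drink | Color | Hobby | Pet | Job
-----------------------------------------
  1   | juice | black | cooking | hamster | chef
  2   | coffee | white | reading | cat | writer
  3   | tea | brown | gardening | rabbit | pilot
  4   | soda | gray | painting | dog | nurse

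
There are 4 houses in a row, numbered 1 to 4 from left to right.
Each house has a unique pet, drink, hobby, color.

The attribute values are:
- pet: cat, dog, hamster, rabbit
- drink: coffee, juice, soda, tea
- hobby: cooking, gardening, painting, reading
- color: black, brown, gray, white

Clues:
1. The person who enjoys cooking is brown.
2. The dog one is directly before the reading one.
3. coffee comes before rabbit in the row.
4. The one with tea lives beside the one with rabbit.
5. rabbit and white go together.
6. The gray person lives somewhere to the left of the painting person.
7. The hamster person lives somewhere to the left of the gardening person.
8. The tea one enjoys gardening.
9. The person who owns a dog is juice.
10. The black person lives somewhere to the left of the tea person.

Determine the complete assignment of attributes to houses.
Solution:

House | Pet | Drink | Hobby | Color
-----------------------------------
  1   | dog | juice | cooking | brown
  2   | hamster | coffee | reading | black
  3   | cat | tea | gardening | gray
  4   | rabbit | soda | painting | white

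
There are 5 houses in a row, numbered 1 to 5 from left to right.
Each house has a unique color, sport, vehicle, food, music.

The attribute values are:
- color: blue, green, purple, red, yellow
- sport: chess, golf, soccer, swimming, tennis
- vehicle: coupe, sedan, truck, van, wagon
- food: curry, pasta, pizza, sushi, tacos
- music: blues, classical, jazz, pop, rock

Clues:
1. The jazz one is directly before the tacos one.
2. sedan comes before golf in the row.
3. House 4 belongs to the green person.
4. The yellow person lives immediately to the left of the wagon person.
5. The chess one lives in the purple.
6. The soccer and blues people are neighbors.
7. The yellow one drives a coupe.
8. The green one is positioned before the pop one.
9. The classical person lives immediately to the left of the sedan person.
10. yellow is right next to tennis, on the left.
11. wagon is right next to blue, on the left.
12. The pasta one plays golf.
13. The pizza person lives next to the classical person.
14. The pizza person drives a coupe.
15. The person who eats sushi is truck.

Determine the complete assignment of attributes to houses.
Solution:

House | Color | Sport | Vehicle | Food | Music
----------------------------------------------
  1   | yellow | swimming | coupe | pizza | jazz
  2   | red | tennis | wagon | tacos | classical
  3   | blue | soccer | sedan | curry | rock
  4   | green | golf | van | pasta | blues
  5   | purple | chess | truck | sushi | pop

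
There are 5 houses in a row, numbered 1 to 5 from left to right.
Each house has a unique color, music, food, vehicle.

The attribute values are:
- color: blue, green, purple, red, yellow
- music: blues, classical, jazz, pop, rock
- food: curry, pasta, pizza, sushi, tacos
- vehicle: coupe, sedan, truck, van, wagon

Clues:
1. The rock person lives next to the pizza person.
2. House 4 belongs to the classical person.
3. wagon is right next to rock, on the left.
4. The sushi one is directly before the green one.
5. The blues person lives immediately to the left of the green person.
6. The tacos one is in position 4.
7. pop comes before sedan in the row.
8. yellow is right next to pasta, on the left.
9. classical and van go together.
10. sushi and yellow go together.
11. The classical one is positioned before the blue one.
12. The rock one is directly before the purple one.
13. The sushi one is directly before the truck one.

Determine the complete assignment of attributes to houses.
Solution:

House | Color | Music | Food | Vehicle
--------------------------------------
  1   | yellow | blues | sushi | wagon
  2   | green | rock | pasta | truck
  3   | purple | pop | pizza | coupe
  4   | red | classical | tacos | van
  5   | blue | jazz | curry | sedan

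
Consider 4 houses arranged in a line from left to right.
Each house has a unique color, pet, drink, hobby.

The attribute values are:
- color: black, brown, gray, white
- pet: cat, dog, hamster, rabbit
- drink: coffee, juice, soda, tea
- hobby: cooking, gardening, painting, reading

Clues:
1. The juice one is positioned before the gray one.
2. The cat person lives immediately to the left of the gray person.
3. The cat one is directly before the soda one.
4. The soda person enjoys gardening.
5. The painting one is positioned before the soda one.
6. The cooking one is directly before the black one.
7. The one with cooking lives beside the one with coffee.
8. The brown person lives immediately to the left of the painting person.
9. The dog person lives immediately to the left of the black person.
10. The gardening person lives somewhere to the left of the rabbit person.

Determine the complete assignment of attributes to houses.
Solution:

House | Color | Pet | Drink | Hobby
-----------------------------------
  1   | brown | dog | juice | cooking
  2   | black | cat | coffee | painting
  3   | gray | hamster | soda | gardening
  4   | white | rabbit | tea | reading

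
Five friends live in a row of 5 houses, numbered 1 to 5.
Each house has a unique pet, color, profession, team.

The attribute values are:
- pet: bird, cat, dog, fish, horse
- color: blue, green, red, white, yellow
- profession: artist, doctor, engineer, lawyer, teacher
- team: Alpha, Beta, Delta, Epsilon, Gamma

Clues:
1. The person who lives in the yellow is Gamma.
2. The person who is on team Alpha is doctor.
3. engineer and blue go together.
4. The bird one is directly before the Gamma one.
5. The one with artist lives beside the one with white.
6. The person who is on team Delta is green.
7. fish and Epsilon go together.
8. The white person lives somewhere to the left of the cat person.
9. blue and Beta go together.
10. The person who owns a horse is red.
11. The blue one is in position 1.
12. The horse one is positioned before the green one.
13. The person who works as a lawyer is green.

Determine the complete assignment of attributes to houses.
Solution:

House | Pet | Color | Profession | Team
---------------------------------------
  1   | bird | blue | engineer | Beta
  2   | dog | yellow | artist | Gamma
  3   | fish | white | teacher | Epsilon
  4   | horse | red | doctor | Alpha
  5   | cat | green | lawyer | Delta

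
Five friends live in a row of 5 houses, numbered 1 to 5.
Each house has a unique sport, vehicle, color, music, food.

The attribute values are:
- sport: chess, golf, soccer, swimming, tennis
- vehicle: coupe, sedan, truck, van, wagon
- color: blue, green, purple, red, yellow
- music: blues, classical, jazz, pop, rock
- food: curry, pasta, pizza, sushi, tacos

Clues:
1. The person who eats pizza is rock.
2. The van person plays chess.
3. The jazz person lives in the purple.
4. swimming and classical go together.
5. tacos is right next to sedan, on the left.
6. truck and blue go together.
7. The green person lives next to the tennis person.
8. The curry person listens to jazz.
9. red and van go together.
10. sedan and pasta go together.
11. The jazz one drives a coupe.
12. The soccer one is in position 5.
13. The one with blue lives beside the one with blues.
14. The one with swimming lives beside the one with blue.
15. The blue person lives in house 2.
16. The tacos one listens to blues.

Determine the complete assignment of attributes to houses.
Solution:

House | Sport | Vehicle | Color | Music | Food
----------------------------------------------
  1   | swimming | wagon | green | classical | sushi
  2   | tennis | truck | blue | rock | pizza
  3   | chess | van | red | blues | tacos
  4   | golf | sedan | yellow | pop | pasta
  5   | soccer | coupe | purple | jazz | curry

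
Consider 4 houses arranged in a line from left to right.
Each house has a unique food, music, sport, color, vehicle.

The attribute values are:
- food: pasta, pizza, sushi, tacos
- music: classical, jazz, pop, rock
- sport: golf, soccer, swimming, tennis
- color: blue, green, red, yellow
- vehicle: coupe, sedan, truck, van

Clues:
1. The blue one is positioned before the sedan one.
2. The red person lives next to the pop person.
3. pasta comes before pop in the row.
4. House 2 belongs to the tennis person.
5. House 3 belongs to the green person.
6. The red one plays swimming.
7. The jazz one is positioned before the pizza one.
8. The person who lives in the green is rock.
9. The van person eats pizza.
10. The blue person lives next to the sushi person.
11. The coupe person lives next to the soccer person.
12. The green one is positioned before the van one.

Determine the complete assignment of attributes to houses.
Solution:

House | Food | Music | Sport | Color | Vehicle
----------------------------------------------
  1   | pasta | jazz | swimming | red | truck
  2   | tacos | pop | tennis | blue | coupe
  3   | sushi | rock | soccer | green | sedan
  4   | pizza | classical | golf | yellow | van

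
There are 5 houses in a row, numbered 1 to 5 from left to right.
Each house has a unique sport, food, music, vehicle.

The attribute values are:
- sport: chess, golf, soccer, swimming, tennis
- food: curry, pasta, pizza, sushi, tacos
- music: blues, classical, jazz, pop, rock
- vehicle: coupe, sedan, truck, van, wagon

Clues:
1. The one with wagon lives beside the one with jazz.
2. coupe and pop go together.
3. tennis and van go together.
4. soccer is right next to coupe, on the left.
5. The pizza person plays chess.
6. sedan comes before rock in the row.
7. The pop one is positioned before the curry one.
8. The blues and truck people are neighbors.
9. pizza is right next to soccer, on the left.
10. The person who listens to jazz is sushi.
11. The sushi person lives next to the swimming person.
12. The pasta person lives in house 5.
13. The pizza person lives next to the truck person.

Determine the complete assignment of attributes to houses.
Solution:

House | Sport | Food | Music | Vehicle
--------------------------------------
  1   | chess | pizza | blues | wagon
  2   | soccer | sushi | jazz | truck
  3   | swimming | tacos | pop | coupe
  4   | golf | curry | classical | sedan
  5   | tennis | pasta | rock | van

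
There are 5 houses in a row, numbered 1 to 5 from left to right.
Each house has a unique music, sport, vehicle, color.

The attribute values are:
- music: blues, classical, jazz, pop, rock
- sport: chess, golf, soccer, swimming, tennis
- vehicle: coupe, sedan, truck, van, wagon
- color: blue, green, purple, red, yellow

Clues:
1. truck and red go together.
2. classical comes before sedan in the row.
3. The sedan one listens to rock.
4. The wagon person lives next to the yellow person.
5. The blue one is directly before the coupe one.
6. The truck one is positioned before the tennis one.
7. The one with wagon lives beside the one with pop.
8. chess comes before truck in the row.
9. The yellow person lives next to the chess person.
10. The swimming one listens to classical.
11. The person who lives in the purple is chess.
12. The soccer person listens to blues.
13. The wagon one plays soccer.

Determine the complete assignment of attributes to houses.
Solution:

House | Music | Sport | Vehicle | Color
---------------------------------------
  1   | blues | soccer | wagon | blue
  2   | pop | golf | coupe | yellow
  3   | jazz | chess | van | purple
  4   | classical | swimming | truck | red
  5   | rock | tennis | sedan | green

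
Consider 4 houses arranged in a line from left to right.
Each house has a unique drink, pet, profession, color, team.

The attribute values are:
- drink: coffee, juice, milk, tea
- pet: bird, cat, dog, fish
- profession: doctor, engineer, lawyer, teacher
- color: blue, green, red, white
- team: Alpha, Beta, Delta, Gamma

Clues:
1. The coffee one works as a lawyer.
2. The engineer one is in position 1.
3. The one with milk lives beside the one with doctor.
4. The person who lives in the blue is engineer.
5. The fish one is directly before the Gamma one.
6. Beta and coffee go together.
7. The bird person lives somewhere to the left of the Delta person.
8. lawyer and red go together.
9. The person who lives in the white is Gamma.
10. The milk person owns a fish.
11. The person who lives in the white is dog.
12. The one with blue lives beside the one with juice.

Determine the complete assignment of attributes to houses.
Solution:

House | Drink | Pet | Profession | Color | Team
-----------------------------------------------
  1   | milk | fish | engineer | blue | Alpha
  2   | juice | dog | doctor | white | Gamma
  3   | coffee | bird | lawyer | red | Beta
  4   | tea | cat | teacher | green | Delta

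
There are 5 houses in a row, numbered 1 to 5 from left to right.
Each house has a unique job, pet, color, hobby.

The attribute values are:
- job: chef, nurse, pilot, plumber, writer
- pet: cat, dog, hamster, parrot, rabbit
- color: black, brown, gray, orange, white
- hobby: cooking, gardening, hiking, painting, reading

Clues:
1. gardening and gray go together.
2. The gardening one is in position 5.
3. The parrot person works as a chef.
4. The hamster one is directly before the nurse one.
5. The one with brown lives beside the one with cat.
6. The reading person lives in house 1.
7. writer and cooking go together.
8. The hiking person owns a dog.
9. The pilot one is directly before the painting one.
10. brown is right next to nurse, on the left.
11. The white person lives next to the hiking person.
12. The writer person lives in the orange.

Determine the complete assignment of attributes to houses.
Solution:

House | Job | Pet | Color | Hobby
---------------------------------
  1   | pilot | hamster | brown | reading
  2   | nurse | cat | white | painting
  3   | plumber | dog | black | hiking
  4   | writer | rabbit | orange | cooking
  5   | chef | parrot | gray | gardening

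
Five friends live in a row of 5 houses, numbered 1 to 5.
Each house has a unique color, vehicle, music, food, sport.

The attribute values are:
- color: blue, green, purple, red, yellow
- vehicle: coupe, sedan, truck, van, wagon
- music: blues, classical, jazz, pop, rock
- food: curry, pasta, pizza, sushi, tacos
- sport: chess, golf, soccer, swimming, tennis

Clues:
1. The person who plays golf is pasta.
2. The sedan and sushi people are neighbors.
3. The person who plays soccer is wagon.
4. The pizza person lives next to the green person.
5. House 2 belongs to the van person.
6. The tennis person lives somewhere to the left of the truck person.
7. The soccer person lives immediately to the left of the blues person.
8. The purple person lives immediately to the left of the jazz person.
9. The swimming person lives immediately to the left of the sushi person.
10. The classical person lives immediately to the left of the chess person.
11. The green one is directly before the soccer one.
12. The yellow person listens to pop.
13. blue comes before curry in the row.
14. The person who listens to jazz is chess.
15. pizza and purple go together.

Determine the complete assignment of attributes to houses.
Solution:

House | Color | Vehicle | Music | Food | Sport
----------------------------------------------
  1   | purple | sedan | classical | pizza | swimming
  2   | green | van | jazz | sushi | chess
  3   | blue | wagon | rock | tacos | soccer
  4   | red | coupe | blues | curry | tennis
  5   | yellow | truck | pop | pasta | golf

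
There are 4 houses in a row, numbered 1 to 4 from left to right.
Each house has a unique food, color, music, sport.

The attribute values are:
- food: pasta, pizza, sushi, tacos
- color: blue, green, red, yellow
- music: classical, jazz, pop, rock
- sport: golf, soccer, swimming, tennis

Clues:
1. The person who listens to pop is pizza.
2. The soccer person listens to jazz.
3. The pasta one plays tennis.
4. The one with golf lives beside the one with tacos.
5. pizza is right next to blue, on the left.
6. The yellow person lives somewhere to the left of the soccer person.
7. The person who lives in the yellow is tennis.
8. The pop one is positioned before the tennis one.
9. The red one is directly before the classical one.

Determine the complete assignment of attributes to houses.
Solution:

House | Food | Color | Music | Sport
------------------------------------
  1   | pizza | red | pop | golf
  2   | tacos | blue | classical | swimming
  3   | pasta | yellow | rock | tennis
  4   | sushi | green | jazz | soccer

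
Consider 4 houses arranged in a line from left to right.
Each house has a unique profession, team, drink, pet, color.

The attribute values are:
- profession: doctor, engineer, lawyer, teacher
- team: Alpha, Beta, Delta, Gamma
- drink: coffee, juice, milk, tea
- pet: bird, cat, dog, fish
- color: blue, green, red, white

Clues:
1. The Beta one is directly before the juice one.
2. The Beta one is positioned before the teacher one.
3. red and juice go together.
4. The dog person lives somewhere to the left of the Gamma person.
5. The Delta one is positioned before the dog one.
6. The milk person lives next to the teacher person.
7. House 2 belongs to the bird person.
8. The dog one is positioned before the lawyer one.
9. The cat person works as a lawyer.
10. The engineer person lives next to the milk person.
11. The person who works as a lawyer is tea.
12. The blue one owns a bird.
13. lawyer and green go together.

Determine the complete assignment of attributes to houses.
Solution:

House | Profession | Team | Drink | Pet | Color
-----------------------------------------------
  1   | engineer | Delta | coffee | fish | white
  2   | doctor | Beta | milk | bird | blue
  3   | teacher | Alpha | juice | dog | red
  4   | lawyer | Gamma | tea | cat | green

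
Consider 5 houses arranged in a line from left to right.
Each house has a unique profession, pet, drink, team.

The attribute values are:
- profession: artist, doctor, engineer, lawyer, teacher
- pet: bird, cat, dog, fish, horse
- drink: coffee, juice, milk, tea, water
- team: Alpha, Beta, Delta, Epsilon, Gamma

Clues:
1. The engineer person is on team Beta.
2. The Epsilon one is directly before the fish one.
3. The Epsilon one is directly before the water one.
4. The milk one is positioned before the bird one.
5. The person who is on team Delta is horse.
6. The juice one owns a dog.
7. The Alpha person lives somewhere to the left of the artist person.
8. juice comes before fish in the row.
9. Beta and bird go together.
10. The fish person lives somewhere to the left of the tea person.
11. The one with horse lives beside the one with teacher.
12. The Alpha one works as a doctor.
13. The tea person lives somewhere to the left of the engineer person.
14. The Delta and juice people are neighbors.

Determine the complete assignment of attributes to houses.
Solution:

House | Profession | Pet | Drink | Team
---------------------------------------
  1   | lawyer | horse | milk | Delta
  2   | teacher | dog | juice | Epsilon
  3   | doctor | fish | water | Alpha
  4   | artist | cat | tea | Gamma
  5   | engineer | bird | coffee | Beta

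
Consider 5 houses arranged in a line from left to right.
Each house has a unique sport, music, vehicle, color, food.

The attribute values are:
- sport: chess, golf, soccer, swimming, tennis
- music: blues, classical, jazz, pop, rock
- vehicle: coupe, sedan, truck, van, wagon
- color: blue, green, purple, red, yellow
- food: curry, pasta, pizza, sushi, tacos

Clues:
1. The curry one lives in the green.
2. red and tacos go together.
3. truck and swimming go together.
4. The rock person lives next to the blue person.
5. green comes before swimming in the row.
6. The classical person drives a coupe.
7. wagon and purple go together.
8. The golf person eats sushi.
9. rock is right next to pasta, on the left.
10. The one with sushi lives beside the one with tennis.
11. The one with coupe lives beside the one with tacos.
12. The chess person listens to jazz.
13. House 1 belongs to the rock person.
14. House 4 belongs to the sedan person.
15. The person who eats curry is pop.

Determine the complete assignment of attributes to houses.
Solution:

House | Sport | Music | Vehicle | Color | Food
----------------------------------------------
  1   | golf | rock | wagon | purple | sushi
  2   | tennis | classical | coupe | blue | pasta
  3   | chess | jazz | van | red | tacos
  4   | soccer | pop | sedan | green | curry
  5   | swimming | blues | truck | yellow | pizza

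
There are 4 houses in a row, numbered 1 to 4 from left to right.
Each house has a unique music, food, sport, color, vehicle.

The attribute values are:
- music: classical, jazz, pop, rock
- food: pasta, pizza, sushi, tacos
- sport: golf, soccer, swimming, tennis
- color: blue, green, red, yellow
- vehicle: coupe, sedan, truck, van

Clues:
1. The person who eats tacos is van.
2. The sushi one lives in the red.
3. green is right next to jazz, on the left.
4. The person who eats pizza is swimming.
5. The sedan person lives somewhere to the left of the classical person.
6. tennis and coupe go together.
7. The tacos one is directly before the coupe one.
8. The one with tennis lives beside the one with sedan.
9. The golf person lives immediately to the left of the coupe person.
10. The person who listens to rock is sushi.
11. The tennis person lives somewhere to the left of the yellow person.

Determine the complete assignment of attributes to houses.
Solution:

House | Music | Food | Sport | Color | Vehicle
----------------------------------------------
  1   | pop | tacos | golf | green | van
  2   | jazz | pasta | tennis | blue | coupe
  3   | rock | sushi | soccer | red | sedan
  4   | classical | pizza | swimming | yellow | truck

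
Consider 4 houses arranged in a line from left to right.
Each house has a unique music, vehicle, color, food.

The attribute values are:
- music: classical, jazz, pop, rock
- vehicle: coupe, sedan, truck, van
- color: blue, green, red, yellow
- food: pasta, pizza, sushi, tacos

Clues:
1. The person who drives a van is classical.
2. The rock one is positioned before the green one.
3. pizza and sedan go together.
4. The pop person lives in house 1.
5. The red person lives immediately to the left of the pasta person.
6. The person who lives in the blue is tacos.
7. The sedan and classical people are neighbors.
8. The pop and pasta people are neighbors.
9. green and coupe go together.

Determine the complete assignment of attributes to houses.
Solution:

House | Music | Vehicle | Color | Food
--------------------------------------
  1   | pop | sedan | red | pizza
  2   | classical | van | yellow | pasta
  3   | rock | truck | blue | tacos
  4   | jazz | coupe | green | sushi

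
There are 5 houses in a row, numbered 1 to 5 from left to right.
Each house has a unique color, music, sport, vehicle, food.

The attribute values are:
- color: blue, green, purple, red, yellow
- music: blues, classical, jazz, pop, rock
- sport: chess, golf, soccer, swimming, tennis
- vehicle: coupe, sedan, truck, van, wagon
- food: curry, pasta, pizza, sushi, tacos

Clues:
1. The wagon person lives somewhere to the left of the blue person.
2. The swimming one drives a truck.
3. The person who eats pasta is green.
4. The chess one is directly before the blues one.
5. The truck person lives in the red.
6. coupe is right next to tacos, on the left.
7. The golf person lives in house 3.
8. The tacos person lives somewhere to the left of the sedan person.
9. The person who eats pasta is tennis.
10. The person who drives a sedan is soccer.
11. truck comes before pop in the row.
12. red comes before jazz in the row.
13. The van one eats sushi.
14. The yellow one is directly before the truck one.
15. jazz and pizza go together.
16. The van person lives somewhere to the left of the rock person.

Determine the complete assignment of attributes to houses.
Solution:

House | Color | Music | Sport | Vehicle | Food
----------------------------------------------
  1   | yellow | classical | chess | coupe | curry
  2   | red | blues | swimming | truck | tacos
  3   | purple | pop | golf | van | sushi
  4   | green | rock | tennis | wagon | pasta
  5   | blue | jazz | soccer | sedan | pizza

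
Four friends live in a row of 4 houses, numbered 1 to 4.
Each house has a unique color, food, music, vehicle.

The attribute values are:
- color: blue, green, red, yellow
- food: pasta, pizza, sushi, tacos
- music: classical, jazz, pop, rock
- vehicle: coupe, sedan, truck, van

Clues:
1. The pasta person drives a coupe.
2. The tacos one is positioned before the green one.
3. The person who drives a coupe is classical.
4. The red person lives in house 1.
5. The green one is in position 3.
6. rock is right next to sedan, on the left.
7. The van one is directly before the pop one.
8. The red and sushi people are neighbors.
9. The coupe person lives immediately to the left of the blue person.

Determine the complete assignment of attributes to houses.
Solution:

House | Color | Food | Music | Vehicle
--------------------------------------
  1   | red | tacos | rock | van
  2   | yellow | sushi | pop | sedan
  3   | green | pasta | classical | coupe
  4   | blue | pizza | jazz | truck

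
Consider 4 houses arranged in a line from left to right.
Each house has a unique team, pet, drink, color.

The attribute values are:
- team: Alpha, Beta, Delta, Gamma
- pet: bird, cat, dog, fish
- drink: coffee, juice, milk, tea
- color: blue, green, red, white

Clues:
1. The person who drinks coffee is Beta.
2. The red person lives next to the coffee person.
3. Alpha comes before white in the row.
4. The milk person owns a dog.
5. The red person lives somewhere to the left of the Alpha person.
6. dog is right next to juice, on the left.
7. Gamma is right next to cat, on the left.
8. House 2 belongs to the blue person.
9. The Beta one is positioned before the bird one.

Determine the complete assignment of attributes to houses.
Solution:

House | Team | Pet | Drink | Color
----------------------------------
  1   | Gamma | fish | tea | red
  2   | Beta | cat | coffee | blue
  3   | Alpha | dog | milk | green
  4   | Delta | bird | juice | white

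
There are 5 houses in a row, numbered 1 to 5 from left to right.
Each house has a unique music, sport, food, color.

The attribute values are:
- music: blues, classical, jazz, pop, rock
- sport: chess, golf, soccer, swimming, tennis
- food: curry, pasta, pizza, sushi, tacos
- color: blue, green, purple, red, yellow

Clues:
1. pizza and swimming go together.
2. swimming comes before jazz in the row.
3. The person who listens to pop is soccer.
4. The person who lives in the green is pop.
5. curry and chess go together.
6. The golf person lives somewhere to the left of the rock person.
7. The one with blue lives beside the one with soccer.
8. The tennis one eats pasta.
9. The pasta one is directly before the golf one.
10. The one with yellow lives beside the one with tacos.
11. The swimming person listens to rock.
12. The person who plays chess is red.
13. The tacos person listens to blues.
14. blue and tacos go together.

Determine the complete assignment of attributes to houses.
Solution:

House | Music | Sport | Food | Color
------------------------------------
  1   | classical | tennis | pasta | yellow
  2   | blues | golf | tacos | blue
  3   | pop | soccer | sushi | green
  4   | rock | swimming | pizza | purple
  5   | jazz | chess | curry | red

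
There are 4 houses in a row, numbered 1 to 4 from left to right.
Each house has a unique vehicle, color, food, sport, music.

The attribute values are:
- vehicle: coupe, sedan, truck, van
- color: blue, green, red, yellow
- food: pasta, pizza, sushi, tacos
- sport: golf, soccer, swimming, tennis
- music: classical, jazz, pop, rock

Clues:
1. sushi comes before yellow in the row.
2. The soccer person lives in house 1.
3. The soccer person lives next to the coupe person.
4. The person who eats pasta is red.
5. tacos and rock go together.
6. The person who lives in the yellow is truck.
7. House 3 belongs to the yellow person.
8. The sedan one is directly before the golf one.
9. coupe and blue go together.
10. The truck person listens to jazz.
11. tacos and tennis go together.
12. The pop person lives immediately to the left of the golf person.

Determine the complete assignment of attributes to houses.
Solution:

House | Vehicle | Color | Food | Sport | Music
----------------------------------------------
  1   | sedan | red | pasta | soccer | pop
  2   | coupe | blue | sushi | golf | classical
  3   | truck | yellow | pizza | swimming | jazz
  4   | van | green | tacos | tennis | rock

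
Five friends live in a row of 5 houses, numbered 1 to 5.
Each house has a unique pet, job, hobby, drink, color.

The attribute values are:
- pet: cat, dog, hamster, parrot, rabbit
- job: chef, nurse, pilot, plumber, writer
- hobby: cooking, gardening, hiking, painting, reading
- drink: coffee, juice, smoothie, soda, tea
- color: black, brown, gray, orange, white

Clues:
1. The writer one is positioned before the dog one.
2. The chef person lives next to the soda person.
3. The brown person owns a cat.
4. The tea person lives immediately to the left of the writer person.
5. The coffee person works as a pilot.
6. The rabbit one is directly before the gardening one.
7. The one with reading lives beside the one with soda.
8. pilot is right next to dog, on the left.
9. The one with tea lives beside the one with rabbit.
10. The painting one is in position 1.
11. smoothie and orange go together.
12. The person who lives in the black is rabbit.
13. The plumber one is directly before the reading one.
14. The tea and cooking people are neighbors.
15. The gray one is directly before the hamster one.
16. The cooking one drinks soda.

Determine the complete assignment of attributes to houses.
Solution:

House | Pet | Job | Hobby | Drink | Color
-----------------------------------------
  1   | parrot | plumber | painting | juice | gray
  2   | hamster | chef | reading | tea | white
  3   | rabbit | writer | cooking | soda | black
  4   | cat | pilot | gardening | coffee | brown
  5   | dog | nurse | hiking | smoothie | orange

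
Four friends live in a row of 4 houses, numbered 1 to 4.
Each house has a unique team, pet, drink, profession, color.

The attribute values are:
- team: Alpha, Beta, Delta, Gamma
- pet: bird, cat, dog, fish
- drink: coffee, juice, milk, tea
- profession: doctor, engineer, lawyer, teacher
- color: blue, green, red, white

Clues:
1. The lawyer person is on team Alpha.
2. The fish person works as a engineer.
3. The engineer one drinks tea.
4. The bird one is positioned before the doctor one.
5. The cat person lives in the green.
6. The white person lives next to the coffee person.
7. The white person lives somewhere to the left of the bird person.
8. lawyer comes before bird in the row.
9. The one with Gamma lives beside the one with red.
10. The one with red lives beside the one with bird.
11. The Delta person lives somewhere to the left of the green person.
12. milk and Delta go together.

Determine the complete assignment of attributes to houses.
Solution:

House | Team | Pet | Drink | Profession | Color
-----------------------------------------------
  1   | Gamma | fish | tea | engineer | white
  2   | Alpha | dog | coffee | lawyer | red
  3   | Delta | bird | milk | teacher | blue
  4   | Beta | cat | juice | doctor | green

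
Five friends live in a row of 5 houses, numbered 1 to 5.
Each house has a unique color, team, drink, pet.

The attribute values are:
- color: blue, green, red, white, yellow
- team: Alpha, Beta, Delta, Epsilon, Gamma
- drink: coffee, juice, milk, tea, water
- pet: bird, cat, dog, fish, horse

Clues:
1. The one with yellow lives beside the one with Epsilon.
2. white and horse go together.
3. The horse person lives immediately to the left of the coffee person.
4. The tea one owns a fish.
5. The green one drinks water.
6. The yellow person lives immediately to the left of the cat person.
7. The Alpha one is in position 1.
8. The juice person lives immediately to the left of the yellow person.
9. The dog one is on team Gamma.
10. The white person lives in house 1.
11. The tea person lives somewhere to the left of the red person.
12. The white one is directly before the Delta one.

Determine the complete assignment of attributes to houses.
Solution:

House | Color | Team | Drink | Pet
----------------------------------
  1   | white | Alpha | juice | horse
  2   | yellow | Delta | coffee | bird
  3   | green | Epsilon | water | cat
  4   | blue | Beta | tea | fish
  5   | red | Gamma | milk | dog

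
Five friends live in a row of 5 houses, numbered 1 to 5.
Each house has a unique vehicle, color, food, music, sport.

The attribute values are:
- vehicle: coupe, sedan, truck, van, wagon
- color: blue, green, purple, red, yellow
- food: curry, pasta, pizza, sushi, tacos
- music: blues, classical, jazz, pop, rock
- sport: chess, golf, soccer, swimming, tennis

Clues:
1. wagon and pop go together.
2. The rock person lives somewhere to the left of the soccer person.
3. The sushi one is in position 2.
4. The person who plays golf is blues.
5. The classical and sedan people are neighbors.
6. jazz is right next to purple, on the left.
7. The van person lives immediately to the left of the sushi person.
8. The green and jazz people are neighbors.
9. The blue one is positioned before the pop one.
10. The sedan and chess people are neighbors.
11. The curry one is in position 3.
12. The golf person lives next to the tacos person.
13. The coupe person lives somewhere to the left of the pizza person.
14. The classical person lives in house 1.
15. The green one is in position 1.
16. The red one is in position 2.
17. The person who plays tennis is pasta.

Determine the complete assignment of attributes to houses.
Solution:

House | Vehicle | Color | Food | Music | Sport
----------------------------------------------
  1   | van | green | pasta | classical | tennis
  2   | sedan | red | sushi | jazz | swimming
  3   | coupe | purple | curry | rock | chess
  4   | truck | blue | pizza | blues | golf
  5   | wagon | yellow | tacos | pop | soccer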